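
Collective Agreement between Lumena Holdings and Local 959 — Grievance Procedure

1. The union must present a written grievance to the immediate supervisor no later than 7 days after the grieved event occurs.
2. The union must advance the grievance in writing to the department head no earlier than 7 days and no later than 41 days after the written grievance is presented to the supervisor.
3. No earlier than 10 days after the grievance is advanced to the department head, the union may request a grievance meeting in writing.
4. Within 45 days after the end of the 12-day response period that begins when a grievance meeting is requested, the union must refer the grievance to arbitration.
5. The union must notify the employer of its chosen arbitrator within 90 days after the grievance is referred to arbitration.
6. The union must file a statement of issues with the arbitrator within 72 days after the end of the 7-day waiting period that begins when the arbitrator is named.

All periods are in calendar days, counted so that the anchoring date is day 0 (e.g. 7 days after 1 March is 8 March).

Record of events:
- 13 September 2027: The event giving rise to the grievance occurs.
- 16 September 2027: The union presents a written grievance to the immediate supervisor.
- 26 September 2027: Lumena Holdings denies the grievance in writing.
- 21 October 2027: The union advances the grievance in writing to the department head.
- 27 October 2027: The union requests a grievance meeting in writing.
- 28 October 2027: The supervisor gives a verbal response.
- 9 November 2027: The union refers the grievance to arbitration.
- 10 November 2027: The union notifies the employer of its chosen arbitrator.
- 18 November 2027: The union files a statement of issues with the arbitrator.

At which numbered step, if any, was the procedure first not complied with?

Step 1: 7 days after 13 September 2027 (when the grieved event occurs) is 20 September 2027; completed 16 September 2027, before the deadline.
Step 2: the window is 7–41 days after 16 September 2027 (when the written grievance is presented to the supervisor), so 23 September 2027 through 27 October 2027; done 21 October 2027 — within the window.
Step 3: the earliest permitted date is 10 days after 21 October 2027 (when the grievance is advanced to the department head), i.e. 31 October 2027; done 27 October 2027 — 4 days too early.
The procedure was therefore not followed at step 3.

Step 3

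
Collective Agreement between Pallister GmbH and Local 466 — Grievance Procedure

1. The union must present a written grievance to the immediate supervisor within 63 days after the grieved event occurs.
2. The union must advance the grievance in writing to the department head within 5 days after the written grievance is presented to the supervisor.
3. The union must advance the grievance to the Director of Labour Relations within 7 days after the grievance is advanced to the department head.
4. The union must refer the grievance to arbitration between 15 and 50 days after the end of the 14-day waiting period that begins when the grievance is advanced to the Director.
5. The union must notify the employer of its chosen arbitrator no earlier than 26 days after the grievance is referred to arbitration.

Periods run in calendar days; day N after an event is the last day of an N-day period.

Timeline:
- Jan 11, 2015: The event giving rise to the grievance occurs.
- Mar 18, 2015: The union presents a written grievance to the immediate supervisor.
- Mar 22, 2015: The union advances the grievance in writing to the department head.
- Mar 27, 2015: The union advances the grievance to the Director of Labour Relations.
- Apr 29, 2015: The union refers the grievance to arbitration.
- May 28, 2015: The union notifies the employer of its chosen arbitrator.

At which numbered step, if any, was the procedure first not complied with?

(1) due by Jan 11, 2015 + 63 days = Mar 15, 2015; Mar 18, 2015 misses that deadline by 3 days.
No need to go further; step 1 was not satisfied.

Step 1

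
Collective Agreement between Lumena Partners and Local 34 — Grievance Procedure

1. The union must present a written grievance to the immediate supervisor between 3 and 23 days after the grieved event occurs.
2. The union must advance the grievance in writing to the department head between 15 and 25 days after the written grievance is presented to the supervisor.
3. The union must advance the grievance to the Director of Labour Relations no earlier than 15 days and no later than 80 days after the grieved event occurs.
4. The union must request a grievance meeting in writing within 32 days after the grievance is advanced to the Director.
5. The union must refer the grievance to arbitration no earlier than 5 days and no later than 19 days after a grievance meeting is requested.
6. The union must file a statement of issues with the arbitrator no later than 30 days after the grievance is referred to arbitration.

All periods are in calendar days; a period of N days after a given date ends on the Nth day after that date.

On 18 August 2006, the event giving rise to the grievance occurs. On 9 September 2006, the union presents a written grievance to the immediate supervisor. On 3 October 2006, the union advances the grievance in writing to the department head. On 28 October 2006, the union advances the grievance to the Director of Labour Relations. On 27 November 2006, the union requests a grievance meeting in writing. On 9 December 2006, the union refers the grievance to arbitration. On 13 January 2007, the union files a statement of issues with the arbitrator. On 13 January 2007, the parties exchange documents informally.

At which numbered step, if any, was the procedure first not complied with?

Step 6

(1) the permitted window runs from 18 August 2006 + 3 = 21 August 2006 to 18 August 2006 + 23 = 10 September 2006; 9 September 2006 falls inside that range.
(2) the permitted window runs from 9 September 2006 + 15 = 24 September 2006 to 9 September 2006 + 25 = 4 October 2006; done 3 October 2006, which is between those dates.
(3) the permitted window runs from 18 August 2006 + 15 = 2 September 2006 to 18 August 2006 + 80 = 6 November 2006; done 28 October 2006 — within the window.
(4) due by 28 October 2006 + 32 days = 29 November 2006; completed 27 November 2006, before the deadline.
(5) the permitted window runs from 27 November 2006 + 5 = 2 December 2006 to 27 November 2006 + 19 = 16 December 2006; done 9 December 2006 — within the window.
(6) due by 9 December 2006 + 30 days = 8 January 2007; done 13 January 2007 — 5 days late.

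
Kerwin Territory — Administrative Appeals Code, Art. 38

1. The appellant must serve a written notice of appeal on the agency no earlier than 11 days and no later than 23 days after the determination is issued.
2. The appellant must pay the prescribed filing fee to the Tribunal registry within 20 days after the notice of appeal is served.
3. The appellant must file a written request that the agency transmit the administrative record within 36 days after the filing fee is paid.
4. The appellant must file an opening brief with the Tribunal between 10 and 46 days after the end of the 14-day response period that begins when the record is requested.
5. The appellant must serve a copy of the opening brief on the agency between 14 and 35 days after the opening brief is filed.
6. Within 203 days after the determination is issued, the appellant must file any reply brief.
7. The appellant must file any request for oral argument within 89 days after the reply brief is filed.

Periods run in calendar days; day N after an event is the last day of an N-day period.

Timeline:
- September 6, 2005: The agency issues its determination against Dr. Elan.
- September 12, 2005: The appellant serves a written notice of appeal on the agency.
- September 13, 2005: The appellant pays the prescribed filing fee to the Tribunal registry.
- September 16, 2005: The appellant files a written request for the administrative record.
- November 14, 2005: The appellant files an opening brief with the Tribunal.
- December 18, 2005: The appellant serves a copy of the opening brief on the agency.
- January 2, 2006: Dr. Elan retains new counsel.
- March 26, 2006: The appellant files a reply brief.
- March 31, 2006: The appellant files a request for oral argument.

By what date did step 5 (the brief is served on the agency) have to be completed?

Step 5 runs from November 14, 2005, when the opening brief is filed. The window is 14–35 days after November 14, 2005; it closes on December 19, 2005.

December 19, 2005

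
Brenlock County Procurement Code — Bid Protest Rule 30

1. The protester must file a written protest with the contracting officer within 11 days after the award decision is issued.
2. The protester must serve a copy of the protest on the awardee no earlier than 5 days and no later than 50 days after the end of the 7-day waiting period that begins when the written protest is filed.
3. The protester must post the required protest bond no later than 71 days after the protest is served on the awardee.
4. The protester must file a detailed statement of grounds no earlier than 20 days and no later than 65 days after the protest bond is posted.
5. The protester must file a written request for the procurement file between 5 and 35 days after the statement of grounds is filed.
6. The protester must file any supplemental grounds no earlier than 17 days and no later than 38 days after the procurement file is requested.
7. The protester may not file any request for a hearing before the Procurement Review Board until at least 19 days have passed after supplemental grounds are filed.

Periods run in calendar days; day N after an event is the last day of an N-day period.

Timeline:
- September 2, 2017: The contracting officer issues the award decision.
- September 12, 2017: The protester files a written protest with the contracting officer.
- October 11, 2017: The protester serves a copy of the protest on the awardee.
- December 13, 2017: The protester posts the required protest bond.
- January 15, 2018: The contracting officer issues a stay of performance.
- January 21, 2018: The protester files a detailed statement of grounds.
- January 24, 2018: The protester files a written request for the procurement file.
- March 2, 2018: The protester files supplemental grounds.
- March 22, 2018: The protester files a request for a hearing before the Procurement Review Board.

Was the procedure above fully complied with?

Step 1 — counting 11 days from September 2, 2017 (when the award decision is issued) gives a deadline of September 13, 2017; September 12, 2017 is within that limit.
Step 2 — 5 and 50 days from September 19, 2017 (end of the 7-day waiting period, which began when the written protest is filed on September 12, 2017) are September 24, 2017 and November 8, 2017 respectively; October 11, 2017 falls inside that range.
Step 3 — counting 71 days from October 11, 2017 (when the protest is served on the awardee) gives a deadline of December 21, 2017; December 13, 2017 is within that limit.
Step 4 — 20 and 65 days from December 13, 2017 (when the protest bond is posted) are January 2, 2018 and February 16, 2018 respectively; done January 21, 2018 — within the window.
Step 5 — 5 and 35 days from January 21, 2018 (when the statement of grounds is filed) are January 26, 2018 and February 25, 2018 respectively; done January 24, 2018 — 2 days before the window opened.

No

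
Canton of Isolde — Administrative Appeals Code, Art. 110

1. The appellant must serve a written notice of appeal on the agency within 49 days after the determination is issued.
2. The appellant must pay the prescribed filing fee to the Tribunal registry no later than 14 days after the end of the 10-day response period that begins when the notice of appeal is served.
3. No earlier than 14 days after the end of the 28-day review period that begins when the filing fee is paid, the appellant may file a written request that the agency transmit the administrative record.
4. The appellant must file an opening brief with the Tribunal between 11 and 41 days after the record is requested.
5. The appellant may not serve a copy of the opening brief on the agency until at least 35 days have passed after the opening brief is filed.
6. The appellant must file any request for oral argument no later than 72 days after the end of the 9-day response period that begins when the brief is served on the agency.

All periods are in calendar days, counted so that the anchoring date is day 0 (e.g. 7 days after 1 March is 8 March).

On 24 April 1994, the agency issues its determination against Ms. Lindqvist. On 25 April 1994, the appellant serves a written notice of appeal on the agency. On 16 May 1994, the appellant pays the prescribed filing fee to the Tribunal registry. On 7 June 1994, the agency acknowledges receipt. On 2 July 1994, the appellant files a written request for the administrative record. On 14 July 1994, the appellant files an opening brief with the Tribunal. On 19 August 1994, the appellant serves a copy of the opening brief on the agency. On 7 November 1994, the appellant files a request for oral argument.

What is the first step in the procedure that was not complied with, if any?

None — every step was satisfied

Step 1: 49 days after 24 April 1994 (when the determination is issued) is 12 June 1994; done 25 April 1994 — timely.
Step 2: 14 days after 5 May 1994 (end of the 10-day response period, which began when the notice of appeal is served on 25 April 1994) is 19 May 1994; done 16 May 1994 — timely.
Step 3: the earliest permitted date is 14 days after 13 June 1994 (end of the 28-day review period, which began when the filing fee is paid on 16 May 1994), i.e. 27 June 1994; done 2 July 1994, after the minimum wait.
Step 4: the window is 11–41 days after 2 July 1994 (when the record is requested), so 13 July 1994 through 12 August 1994; 14 July 1994 falls inside that range.
Step 5: the earliest permitted date is 35 days after 14 July 1994 (when the opening brief is filed), i.e. 18 August 1994; done 19 August 1994 — permitted.
Step 6: 72 days after 28 August 1994 (end of the 9-day response period, which began when the brief is served on the agency on 19 August 1994) is 8 November 1994; done 7 November 1994 — timely.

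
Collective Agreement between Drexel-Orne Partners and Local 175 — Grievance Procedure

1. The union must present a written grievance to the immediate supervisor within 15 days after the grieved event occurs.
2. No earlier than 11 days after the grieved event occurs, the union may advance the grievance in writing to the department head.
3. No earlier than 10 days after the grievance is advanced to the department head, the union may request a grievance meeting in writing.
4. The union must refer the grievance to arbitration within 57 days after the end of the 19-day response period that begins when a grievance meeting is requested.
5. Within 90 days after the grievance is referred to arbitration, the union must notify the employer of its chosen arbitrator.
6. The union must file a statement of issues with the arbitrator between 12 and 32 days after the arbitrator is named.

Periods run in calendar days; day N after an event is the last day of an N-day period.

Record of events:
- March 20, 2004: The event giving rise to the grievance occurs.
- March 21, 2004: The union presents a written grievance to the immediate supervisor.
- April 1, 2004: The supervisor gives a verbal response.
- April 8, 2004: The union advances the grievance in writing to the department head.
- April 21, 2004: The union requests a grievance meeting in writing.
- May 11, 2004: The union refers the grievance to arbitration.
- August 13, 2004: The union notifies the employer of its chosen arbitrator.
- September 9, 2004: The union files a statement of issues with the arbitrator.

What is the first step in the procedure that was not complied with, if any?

Step 5

Step 1: 15 days after March 20, 2004 (when the grieved event occurs) is April 4, 2004; done March 21, 2004 — timely.
Step 2: the earliest permitted date is 11 days after March 20, 2004 (when the grieved event occurs), i.e. March 31, 2004; done April 8, 2004 — permitted.
Step 3: the earliest permitted date is 10 days after April 8, 2004 (when the grievance is advanced to the department head), i.e. April 18, 2004; done April 21, 2004 — permitted.
Step 4: 57 days after May 10, 2004 (end of the 19-day response period, which began when a grievance meeting is requested on April 21, 2004) is July 6, 2004; completed May 11, 2004, before the deadline.
Step 5: 90 days after May 11, 2004 (when the grievance is referred to arbitration) is August 9, 2004; not done until August 13, 2004, 4 days after the deadline.
No need to go further; step 5 was not satisfied.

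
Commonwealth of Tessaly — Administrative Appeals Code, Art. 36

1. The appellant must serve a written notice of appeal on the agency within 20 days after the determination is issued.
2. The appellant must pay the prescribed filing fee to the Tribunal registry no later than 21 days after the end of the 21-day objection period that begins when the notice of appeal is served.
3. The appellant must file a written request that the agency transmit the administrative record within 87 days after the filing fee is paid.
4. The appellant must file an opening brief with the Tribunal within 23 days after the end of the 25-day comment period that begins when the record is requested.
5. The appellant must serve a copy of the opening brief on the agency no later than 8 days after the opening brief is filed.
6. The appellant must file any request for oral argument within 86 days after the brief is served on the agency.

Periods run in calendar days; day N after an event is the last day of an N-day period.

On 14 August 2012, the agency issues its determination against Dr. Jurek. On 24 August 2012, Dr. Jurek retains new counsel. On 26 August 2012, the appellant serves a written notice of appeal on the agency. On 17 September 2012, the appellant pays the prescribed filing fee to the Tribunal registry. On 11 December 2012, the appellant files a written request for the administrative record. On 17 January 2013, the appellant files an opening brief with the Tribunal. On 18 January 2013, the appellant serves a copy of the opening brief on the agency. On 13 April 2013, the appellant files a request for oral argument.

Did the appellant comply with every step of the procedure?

Yes

(1) due by 14 August 2012 + 20 days = 3 September 2012; done 26 August 2012 — timely.
(2) due by 16 September 2012 + 21 days = 7 October 2012; done 17 September 2012 — timely.
(3) due by 17 September 2012 + 87 days = 13 December 2012; completed 11 December 2012, before the deadline.
(4) due by 5 January 2013 + 23 days = 28 January 2013; done 17 January 2013 — timely.
(5) due by 17 January 2013 + 8 days = 25 January 2013; completed 18 January 2013, before the deadline.
(6) due by 18 January 2013 + 86 days = 14 April 2013; completed 13 April 2013, before the deadline.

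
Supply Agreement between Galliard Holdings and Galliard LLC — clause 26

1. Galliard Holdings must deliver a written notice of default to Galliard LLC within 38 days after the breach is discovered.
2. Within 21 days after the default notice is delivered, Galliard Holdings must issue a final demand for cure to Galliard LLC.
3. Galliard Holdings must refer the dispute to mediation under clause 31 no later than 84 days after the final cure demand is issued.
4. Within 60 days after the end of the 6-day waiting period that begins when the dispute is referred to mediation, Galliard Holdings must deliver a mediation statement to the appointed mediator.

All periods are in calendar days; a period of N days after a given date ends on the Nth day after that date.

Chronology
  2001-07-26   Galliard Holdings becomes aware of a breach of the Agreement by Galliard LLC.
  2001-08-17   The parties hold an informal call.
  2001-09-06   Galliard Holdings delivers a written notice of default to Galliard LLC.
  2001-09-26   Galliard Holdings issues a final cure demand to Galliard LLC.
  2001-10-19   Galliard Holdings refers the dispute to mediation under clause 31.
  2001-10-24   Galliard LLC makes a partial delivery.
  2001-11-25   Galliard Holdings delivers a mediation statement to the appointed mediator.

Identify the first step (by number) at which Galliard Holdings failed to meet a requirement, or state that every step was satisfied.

Step 1: 38 days after 2001-07-26 (when the breach is discovered) is 2001-09-02; done 2001-09-06 — 4 days late.
Later steps need not be reached.

Step 1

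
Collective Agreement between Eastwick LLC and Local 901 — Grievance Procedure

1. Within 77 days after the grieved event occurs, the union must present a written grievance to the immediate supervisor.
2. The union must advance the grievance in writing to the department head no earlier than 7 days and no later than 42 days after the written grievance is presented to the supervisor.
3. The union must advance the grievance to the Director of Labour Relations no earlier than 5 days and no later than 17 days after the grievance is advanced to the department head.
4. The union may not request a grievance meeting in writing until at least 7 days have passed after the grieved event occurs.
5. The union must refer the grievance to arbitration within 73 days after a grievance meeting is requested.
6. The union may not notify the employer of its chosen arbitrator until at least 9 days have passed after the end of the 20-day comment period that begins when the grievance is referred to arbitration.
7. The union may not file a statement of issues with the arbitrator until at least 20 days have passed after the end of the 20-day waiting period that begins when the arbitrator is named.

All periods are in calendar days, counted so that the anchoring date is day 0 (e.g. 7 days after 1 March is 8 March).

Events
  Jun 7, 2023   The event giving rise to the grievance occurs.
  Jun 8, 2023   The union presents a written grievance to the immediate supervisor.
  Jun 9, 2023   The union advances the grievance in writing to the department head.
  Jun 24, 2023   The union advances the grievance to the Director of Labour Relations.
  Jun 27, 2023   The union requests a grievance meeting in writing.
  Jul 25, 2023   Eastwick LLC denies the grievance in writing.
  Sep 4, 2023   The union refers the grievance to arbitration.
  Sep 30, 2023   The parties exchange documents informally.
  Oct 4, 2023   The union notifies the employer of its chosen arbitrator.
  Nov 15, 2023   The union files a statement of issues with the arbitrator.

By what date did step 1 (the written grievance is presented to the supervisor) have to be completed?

Step 1 runs from Jun 7, 2023, when the grieved event occurs. 77 days after Jun 7, 2023 is Aug 23, 2023.

Aug 23, 2023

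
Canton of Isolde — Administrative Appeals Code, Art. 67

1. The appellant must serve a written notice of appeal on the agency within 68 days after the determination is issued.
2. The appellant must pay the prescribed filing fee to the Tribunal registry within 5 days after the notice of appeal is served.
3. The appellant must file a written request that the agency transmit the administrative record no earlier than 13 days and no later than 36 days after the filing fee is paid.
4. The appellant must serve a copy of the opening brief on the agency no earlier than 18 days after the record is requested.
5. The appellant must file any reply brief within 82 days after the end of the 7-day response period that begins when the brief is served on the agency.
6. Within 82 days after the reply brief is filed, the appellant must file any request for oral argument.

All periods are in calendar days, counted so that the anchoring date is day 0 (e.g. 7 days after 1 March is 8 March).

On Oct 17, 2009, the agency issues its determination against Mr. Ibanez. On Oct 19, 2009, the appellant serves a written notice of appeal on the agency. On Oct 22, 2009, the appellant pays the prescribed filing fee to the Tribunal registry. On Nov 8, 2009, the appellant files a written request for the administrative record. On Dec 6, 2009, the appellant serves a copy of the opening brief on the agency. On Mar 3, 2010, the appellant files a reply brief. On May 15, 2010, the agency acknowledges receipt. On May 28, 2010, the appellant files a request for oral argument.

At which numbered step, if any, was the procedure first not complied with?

Step 6

Step 1 — counting 68 days from Oct 17, 2009 (when the determination is issued) gives a deadline of Dec 24, 2009; completed Oct 19, 2009, before the deadline.
Step 2 — counting 5 days from Oct 19, 2009 (when the notice of appeal is served) gives a deadline of Oct 24, 2009; Oct 22, 2009 is within that limit.
Step 3 — 13 and 36 days from Oct 22, 2009 (when the filing fee is paid) are Nov 4, 2009 and Nov 27, 2009 respectively; Nov 8, 2009 falls inside that range.
Step 4 — must wait 18 days from Nov 8, 2009 (when the record is requested), so not before Nov 26, 2009; done Dec 6, 2009, after the minimum wait.
Step 5 — counting 82 days from Dec 13, 2009 (end of the 7-day response period, which began when the brief is served on the agency on Dec 6, 2009) gives a deadline of Mar 5, 2010; done Mar 3, 2010 — timely.
Step 6 — counting 82 days from Mar 3, 2010 (when the reply brief is filed) gives a deadline of May 24, 2010; done May 28, 2010 — 4 days late.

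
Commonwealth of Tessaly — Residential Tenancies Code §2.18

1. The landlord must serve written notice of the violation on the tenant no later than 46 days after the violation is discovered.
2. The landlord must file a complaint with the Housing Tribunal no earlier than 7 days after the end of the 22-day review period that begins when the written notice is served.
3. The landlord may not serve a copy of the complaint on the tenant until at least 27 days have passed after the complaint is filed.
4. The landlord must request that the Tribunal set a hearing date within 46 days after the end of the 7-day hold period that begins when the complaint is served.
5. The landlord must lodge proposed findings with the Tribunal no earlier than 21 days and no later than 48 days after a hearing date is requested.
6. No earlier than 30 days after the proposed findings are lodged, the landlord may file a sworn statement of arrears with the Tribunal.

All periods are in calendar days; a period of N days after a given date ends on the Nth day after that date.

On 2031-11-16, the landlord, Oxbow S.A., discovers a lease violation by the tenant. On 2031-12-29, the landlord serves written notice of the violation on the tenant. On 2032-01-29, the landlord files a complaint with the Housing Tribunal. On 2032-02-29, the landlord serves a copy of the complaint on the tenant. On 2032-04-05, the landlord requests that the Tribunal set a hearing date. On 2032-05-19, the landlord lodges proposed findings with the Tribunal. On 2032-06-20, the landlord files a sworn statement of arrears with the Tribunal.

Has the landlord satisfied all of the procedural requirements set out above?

Step 1 — counting 46 days from 2031-11-16 (when the violation is discovered) gives a deadline of 2032-01-01; completed 2031-12-29, before the deadline.
Step 2 — must wait 7 days from 2032-01-20 (end of the 22-day review period, which began when the written notice is served on 2031-12-29), so not before 2032-01-27; done 2032-01-29 — permitted.
Step 3 — must wait 27 days from 2032-01-29 (when the complaint is filed), so not before 2032-02-25; done 2032-02-29 — permitted.
Step 4 — counting 46 days from 2032-03-07 (end of the 7-day hold period, which began when the complaint is served on 2032-02-29) gives a deadline of 2032-04-22; done 2032-04-05 — timely.
Step 5 — 21 and 48 days from 2032-04-05 (when a hearing date is requested) are 2032-04-26 and 2032-05-23 respectively; 2032-05-19 falls inside that range.
Step 6 — must wait 30 days from 2032-05-19 (when the proposed findings are lodged), so not before 2032-06-18; done 2032-06-20 — permitted.

Yes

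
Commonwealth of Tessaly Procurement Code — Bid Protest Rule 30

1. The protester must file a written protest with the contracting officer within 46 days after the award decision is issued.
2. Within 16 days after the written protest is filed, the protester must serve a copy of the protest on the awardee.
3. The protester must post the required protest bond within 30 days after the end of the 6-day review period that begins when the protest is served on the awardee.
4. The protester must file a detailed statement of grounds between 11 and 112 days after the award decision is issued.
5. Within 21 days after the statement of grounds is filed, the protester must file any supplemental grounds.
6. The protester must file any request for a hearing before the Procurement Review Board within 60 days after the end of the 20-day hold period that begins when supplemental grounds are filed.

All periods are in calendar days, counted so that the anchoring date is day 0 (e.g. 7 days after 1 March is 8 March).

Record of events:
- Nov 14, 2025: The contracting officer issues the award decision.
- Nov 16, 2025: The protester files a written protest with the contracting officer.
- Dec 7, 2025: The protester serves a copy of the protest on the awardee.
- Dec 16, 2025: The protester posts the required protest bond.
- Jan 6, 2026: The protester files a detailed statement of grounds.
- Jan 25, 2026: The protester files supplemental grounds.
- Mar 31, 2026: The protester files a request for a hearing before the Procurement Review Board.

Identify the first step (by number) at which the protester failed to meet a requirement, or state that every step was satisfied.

(1) due by Nov 14, 2025 + 46 days = Dec 30, 2025; Nov 16, 2025 is within that limit.
(2) due by Nov 16, 2025 + 16 days = Dec 2, 2025; not done until Dec 7, 2025, 5 days after the deadline.
The analysis stops there.

Step 2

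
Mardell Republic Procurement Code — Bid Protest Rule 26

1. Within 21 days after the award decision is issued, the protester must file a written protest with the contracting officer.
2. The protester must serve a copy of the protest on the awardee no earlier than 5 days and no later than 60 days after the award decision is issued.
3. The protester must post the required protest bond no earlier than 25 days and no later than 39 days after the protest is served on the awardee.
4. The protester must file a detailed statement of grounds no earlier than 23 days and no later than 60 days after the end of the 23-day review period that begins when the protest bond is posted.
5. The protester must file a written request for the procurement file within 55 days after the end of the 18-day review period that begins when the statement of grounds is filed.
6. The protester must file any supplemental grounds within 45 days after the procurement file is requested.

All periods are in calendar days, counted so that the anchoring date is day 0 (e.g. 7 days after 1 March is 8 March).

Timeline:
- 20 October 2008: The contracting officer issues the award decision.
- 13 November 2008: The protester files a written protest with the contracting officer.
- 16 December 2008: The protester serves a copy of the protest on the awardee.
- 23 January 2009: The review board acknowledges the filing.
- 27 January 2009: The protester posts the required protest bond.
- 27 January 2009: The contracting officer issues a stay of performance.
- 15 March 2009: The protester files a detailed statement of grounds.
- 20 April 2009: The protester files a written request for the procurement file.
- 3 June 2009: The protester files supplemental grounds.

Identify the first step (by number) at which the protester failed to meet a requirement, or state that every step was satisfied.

Step 1 — counting 21 days from 20 October 2008 (when the award decision is issued) gives a deadline of 10 November 2008; not done until 13 November 2008, 3 days after the deadline.

Step 1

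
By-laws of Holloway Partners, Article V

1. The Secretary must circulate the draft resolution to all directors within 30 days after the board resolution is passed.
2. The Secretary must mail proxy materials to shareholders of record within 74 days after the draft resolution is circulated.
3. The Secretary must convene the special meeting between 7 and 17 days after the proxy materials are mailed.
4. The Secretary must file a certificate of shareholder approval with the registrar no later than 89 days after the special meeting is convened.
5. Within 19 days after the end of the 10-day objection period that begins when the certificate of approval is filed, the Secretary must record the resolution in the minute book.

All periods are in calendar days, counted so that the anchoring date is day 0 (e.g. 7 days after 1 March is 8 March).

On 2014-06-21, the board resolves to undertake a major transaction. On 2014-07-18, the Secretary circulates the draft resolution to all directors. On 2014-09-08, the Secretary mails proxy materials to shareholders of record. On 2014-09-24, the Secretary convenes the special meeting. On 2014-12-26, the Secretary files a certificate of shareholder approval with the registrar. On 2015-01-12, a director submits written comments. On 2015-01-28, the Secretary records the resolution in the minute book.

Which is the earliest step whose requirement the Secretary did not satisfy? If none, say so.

(1) due by 2014-06-21 + 30 days = 2014-07-21; done 2014-07-18 — timely.
(2) due by 2014-07-18 + 74 days = 2014-09-30; 2014-09-08 is within that limit.
(3) the permitted window runs from 2014-09-08 + 7 = 2014-09-15 to 2014-09-08 + 17 = 2014-09-25; done 2014-09-24, which is between those dates.
(4) due by 2014-09-24 + 89 days = 2014-12-22; done 2014-12-26 — 4 days late.

Step 4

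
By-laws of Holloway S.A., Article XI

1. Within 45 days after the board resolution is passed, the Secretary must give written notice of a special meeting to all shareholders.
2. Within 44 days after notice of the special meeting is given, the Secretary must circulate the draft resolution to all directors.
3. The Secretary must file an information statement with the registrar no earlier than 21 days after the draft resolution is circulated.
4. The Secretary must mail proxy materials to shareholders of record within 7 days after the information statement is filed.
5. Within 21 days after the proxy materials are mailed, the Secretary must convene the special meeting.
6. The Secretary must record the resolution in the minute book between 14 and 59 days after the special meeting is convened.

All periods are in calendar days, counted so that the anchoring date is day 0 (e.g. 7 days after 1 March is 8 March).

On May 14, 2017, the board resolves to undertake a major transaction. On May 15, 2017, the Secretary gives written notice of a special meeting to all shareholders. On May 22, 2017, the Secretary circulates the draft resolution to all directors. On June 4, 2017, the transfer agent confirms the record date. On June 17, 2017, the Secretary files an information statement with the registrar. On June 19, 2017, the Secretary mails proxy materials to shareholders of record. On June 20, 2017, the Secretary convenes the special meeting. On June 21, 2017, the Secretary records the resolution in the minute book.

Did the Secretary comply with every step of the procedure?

Step 1 — counting 45 days from May 14, 2017 (when the board resolution is passed) gives a deadline of June 28, 2017; May 15, 2017 is within that limit.
Step 2 — counting 44 days from May 15, 2017 (when notice of the special meeting is given) gives a deadline of June 28, 2017; May 22, 2017 is within that limit.
Step 3 — must wait 21 days from May 22, 2017 (when the draft resolution is circulated), so not before June 12, 2017; done June 17, 2017, after the minimum wait.
Step 4 — counting 7 days from June 17, 2017 (when the information statement is filed) gives a deadline of June 24, 2017; June 19, 2017 is within that limit.
Step 5 — counting 21 days from June 19, 2017 (when the proxy materials are mailed) gives a deadline of July 10, 2017; June 20, 2017 is within that limit.
Step 6 — 14 and 59 days from June 20, 2017 (when the special meeting is convened) are July 4, 2017 and August 18, 2017 respectively; done June 21, 2017 — 13 days before the window opened.
The analysis stops there.

No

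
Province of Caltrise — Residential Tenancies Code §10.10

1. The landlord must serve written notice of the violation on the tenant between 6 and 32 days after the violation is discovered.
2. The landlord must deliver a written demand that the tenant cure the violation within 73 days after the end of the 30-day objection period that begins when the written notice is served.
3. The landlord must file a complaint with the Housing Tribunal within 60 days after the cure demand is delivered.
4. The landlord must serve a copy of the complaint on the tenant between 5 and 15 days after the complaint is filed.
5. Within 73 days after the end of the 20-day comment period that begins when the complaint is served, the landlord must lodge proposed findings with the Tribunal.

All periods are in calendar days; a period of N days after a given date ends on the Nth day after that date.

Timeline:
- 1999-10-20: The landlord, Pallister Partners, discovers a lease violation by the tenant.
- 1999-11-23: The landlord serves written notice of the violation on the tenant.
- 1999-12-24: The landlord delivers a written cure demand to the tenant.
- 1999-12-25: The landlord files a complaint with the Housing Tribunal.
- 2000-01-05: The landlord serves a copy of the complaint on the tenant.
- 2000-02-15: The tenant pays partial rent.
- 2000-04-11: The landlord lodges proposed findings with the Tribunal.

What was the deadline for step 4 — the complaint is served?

Step 4 runs from 1999-12-25, when the complaint is filed. The window is 5–15 days after 1999-12-25; it closes on 2000-01-09.

2000-01-09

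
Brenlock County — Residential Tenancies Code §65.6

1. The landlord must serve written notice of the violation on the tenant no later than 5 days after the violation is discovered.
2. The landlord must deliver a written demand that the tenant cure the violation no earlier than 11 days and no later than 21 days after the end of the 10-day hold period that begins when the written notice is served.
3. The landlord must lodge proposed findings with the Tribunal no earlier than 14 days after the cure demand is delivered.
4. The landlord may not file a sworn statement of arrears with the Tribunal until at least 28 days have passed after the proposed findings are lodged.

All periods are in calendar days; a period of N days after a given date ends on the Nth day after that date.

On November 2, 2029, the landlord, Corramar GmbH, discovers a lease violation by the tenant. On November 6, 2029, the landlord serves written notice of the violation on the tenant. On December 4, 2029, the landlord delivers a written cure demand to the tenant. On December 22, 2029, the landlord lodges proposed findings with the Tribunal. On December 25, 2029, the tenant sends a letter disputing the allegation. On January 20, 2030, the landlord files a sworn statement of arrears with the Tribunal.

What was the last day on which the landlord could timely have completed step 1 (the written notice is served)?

November 7, 2029

Step 1 runs from November 2, 2029, when the violation is discovered. 5 days after November 2, 2029 is November 7, 2029.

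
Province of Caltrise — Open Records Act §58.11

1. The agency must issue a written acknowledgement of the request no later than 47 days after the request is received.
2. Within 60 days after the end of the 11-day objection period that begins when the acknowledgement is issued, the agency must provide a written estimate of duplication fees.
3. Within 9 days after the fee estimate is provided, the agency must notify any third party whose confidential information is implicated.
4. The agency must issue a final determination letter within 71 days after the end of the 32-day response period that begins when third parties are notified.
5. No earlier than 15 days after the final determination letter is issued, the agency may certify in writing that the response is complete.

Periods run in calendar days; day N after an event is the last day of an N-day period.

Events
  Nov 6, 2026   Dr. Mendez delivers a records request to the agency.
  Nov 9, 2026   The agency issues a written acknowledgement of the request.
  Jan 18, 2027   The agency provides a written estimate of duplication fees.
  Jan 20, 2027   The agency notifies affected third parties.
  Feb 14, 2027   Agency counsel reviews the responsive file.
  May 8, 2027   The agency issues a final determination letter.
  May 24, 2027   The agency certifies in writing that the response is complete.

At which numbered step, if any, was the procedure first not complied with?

Step 4

Step 1: 47 days after Nov 6, 2026 (when the request is received) is Dec 23, 2026; Nov 9, 2026 is within that limit.
Step 2: 60 days after Nov 20, 2026 (end of the 11-day objection period, which began when the acknowledgement is issued on Nov 9, 2026) is Jan 19, 2027; done Jan 18, 2027 — timely.
Step 3: 9 days after Jan 18, 2027 (when the fee estimate is provided) is Jan 27, 2027; done Jan 20, 2027 — timely.
Step 4: 71 days after Feb 21, 2027 (end of the 32-day response period, which began when third parties are notified on Jan 20, 2027) is May 3, 2027; May 8, 2027 misses that deadline by 5 days.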